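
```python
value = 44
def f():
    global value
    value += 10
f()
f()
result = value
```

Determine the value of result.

Step 1: value = 44.
Step 2: First f(): value = 44 + 10 = 54.
Step 3: Second f(): value = 54 + 10 = 64. result = 64

The answer is 64.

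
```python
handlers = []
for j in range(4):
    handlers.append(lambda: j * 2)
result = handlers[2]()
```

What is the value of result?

Step 1: All lambdas reference the same variable j (late binding).
Step 2: After the loop, j = 3. Every lambda returns j * 2.
Step 3: handlers[2]() = 3 * 2 = 6

The answer is 6.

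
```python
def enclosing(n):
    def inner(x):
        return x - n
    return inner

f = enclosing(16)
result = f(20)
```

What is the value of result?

Step 1: enclosing(16) creates a closure capturing n = 16.
Step 2: f(20) computes 20 - 16 = 4.
Step 3: result = 4

The answer is 4.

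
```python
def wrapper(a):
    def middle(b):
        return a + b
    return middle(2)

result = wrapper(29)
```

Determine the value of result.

Step 1: wrapper(29) passes a = 29.
Step 2: middle(2) has b = 2, reads a = 29 from enclosing.
Step 3: result = 29 + 2 = 31

The answer is 31.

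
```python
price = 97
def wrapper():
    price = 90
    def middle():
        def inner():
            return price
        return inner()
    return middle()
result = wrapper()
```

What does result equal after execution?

Step 1: wrapper() defines price = 90. middle() and inner() have no local price.
Step 2: inner() checks local (none), enclosing middle() (none), enclosing wrapper() and finds price = 90.
Step 3: result = 90

The answer is 90.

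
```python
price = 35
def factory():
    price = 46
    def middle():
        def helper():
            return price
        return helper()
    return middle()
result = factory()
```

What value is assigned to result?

Step 1: factory() defines price = 46. middle() and helper() have no local price.
Step 2: helper() checks local (none), enclosing middle() (none), enclosing factory() and finds price = 46.
Step 3: result = 46

The answer is 46.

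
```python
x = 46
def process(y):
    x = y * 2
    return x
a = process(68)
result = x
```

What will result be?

Step 1: Global x = 46.
Step 2: process(68) creates local x = 68 * 2 = 136.
Step 3: Global x unchanged because no global keyword. result = 46

The answer is 46.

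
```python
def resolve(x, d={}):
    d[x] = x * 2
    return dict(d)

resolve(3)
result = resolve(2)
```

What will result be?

Step 1: Mutable default dict is shared across calls.
Step 2: First call adds 3: 6. Second call adds 2: 4.
Step 3: result = {3: 6, 2: 4}

The answer is {3: 6, 2: 4}.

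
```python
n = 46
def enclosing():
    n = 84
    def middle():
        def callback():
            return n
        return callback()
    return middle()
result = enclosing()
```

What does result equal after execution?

Step 1: enclosing() defines n = 84. middle() and callback() have no local n.
Step 2: callback() checks local (none), enclosing middle() (none), enclosing enclosing() and finds n = 84.
Step 3: result = 84

The answer is 84.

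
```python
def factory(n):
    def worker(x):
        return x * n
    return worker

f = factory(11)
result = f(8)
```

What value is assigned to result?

Step 1: factory(11) creates a closure capturing n = 11.
Step 2: f(8) computes 8 * 11 = 88.
Step 3: result = 88

The answer is 88.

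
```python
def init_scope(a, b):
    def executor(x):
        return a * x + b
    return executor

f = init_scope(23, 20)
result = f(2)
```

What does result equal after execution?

Step 1: init_scope(23, 20) captures a = 23, b = 20.
Step 2: f(2) computes 23 * 2 + 20 = 66.
Step 3: result = 66

The answer is 66.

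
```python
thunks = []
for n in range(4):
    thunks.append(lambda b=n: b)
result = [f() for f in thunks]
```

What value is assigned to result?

Step 1: Default arg b=n captures n at each iteration.
Step 2: Each lambda has its own default: 0, 1, ..., 3.
Step 3: result = [0, 1, 2, 3]

The answer is [0, 1, 2, 3].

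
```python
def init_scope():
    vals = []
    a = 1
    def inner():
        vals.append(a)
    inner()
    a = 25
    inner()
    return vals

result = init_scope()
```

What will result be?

Step 1: a = 1. inner() appends current a to vals.
Step 2: First inner(): appends 1. Then a = 25.
Step 3: Second inner(): appends 25 (closure sees updated a). result = [1, 25]

The answer is [1, 25].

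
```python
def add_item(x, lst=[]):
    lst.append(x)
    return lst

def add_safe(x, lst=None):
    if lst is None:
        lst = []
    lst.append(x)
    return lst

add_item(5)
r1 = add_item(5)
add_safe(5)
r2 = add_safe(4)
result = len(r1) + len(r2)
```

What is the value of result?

Step 1: add_item shares mutable default: after 2 calls, lst = [5, 5], len = 2.
Step 2: add_safe creates fresh list each time: r2 = [4], len = 1.
Step 3: result = 2 + 1 = 3

The answer is 3.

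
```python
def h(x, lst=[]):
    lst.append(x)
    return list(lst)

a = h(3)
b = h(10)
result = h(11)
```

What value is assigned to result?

Step 1: Default list is shared. list() creates copies for return values.
Step 2: Internal list grows: [3] -> [3, 10] -> [3, 10, 11].
Step 3: result = [3, 10, 11]

The answer is [3, 10, 11].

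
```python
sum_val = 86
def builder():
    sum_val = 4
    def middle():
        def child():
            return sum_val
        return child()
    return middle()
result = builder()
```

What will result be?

Step 1: builder() defines sum_val = 4. middle() and child() have no local sum_val.
Step 2: child() checks local (none), enclosing middle() (none), enclosing builder() and finds sum_val = 4.
Step 3: result = 4

The answer is 4.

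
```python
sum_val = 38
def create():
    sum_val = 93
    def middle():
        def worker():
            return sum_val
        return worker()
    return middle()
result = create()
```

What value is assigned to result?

Step 1: create() defines sum_val = 93. middle() and worker() have no local sum_val.
Step 2: worker() checks local (none), enclosing middle() (none), enclosing create() and finds sum_val = 93.
Step 3: result = 93

The answer is 93.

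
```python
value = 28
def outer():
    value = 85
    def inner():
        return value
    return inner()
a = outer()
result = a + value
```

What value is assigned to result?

Step 1: outer() has local value = 85. inner() reads from enclosing.
Step 2: outer() returns 85. Global value = 28 unchanged.
Step 3: result = 85 + 28 = 113

The answer is 113.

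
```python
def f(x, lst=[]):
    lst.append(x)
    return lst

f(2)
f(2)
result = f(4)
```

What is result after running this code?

Step 1: Mutable default argument gotcha! The list [] is created once.
Step 2: Each call appends to the SAME list: [2], [2, 2], [2, 2, 4].
Step 3: result = [2, 2, 4]

The answer is [2, 2, 4].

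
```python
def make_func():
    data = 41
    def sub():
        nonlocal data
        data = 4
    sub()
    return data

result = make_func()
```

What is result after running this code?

Step 1: make_func() sets data = 41.
Step 2: sub() uses nonlocal to reassign data = 4.
Step 3: result = 4

The answer is 4.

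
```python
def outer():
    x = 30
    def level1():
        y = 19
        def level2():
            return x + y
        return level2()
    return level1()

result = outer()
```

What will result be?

Step 1: x = 30 in outer. y = 19 in level1.
Step 2: level2() reads x = 30 and y = 19 from enclosing scopes.
Step 3: result = 30 + 19 = 49

The answer is 49.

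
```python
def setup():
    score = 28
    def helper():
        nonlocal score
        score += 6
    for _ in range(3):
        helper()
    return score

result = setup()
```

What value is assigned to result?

Step 1: score = 28.
Step 2: helper() is called 3 times in a loop, each adding 6 via nonlocal.
Step 3: score = 28 + 6 * 3 = 46

The answer is 46.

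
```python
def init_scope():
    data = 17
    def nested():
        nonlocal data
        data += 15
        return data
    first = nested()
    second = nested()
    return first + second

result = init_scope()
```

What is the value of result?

Step 1: data starts at 17.
Step 2: First call: data = 17 + 15 = 32, returns 32.
Step 3: Second call: data = 32 + 15 = 47, returns 47.
Step 4: result = 32 + 47 = 79

The answer is 79.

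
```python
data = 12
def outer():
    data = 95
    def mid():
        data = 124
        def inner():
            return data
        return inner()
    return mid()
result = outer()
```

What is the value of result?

Step 1: Three levels of shadowing: global 12, outer 95, mid 124.
Step 2: inner() finds data = 124 in enclosing mid() scope.
Step 3: result = 124

The answer is 124.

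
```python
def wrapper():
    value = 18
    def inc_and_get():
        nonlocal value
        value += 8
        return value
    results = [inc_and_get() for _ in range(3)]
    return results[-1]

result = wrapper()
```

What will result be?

Step 1: value = 18.
Step 2: Three calls to inc_and_get(), each adding 8.
Step 3: Last value = 18 + 8 * 3 = 42

The answer is 42.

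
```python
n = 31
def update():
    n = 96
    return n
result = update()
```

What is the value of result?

Step 1: Global n = 31.
Step 2: update() creates local n = 96, shadowing the global.
Step 3: Returns local n = 96. result = 96

The answer is 96.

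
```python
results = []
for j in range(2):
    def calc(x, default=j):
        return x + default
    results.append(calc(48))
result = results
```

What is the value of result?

Step 1: Default argument default=j is evaluated at function definition time.
Step 2: Each iteration creates calc with default = current j value.
Step 3: calc(48) returns 48 + default. results = [48, 49]

The answer is [48, 49].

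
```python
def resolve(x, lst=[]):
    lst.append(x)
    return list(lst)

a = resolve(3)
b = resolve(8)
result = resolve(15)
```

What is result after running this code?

Step 1: Default list is shared. list() creates copies for return values.
Step 2: Internal list grows: [3] -> [3, 8] -> [3, 8, 15].
Step 3: result = [3, 8, 15]

The answer is [3, 8, 15].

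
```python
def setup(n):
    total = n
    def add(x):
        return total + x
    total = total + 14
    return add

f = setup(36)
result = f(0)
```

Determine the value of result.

Step 1: setup(36) sets total = 36, then total = 36 + 14 = 50.
Step 2: Closures capture by reference, so add sees total = 50.
Step 3: f(0) returns 50 + 0 = 50

The answer is 50.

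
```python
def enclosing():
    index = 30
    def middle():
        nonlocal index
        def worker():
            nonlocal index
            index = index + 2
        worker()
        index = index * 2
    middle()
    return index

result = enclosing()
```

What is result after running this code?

Step 1: index = 30.
Step 2: worker() adds 2: index = 30 + 2 = 32.
Step 3: middle() doubles: index = 32 * 2 = 64.
Step 4: result = 64

The answer is 64.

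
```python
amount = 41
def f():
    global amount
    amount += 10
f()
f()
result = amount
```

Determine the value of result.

Step 1: amount = 41.
Step 2: First f(): amount = 41 + 10 = 51.
Step 3: Second f(): amount = 51 + 10 = 61. result = 61

The answer is 61.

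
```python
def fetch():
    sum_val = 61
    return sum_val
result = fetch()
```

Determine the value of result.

Step 1: fetch() defines sum_val = 61 in its local scope.
Step 2: return sum_val finds the local variable sum_val = 61.
Step 3: result = 61

The answer is 61.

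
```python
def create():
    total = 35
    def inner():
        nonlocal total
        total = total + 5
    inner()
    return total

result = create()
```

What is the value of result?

Step 1: create() sets total = 35.
Step 2: inner() uses nonlocal to modify total in create's scope: total = 35 + 5 = 40.
Step 3: create() returns the modified total = 40

The answer is 40.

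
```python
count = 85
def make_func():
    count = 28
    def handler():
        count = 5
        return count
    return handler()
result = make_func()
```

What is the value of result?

Step 1: Three scopes define count: global (85), make_func (28), handler (5).
Step 2: handler() has its own local count = 5, which shadows both enclosing and global.
Step 3: result = 5 (local wins in LEGB)

The answer is 5.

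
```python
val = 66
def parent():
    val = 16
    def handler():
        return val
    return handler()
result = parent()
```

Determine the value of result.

Step 1: val = 66 globally, but parent() defines val = 16 locally.
Step 2: handler() looks up val. Not in local scope, so checks enclosing scope (parent) and finds val = 16.
Step 3: result = 16

The answer is 16.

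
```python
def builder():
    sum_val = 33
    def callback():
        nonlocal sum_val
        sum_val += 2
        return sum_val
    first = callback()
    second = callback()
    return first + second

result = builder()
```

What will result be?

Step 1: sum_val starts at 33.
Step 2: First call: sum_val = 33 + 2 = 35, returns 35.
Step 3: Second call: sum_val = 35 + 2 = 37, returns 37.
Step 4: result = 35 + 37 = 72

The answer is 72.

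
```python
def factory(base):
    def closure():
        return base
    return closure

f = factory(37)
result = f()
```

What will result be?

Step 1: factory(37) creates closure capturing base = 37.
Step 2: f() returns the captured base = 37.
Step 3: result = 37

The answer is 37.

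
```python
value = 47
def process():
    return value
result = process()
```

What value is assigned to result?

Step 1: value = 47 is defined in the global scope.
Step 2: process() looks up value. No local value exists, so Python checks the global scope via LEGB rule and finds value = 47.
Step 3: result = 47

The answer is 47.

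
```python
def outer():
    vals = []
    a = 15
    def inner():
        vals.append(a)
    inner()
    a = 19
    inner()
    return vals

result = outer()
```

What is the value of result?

Step 1: a = 15. inner() appends current a to vals.
Step 2: First inner(): appends 15. Then a = 19.
Step 3: Second inner(): appends 19 (closure sees updated a). result = [15, 19]

The answer is [15, 19].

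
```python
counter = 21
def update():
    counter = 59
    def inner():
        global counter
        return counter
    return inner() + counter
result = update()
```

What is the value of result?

Step 1: Global counter = 21. update() shadows with local counter = 59.
Step 2: inner() uses global keyword, so inner() returns global counter = 21.
Step 3: update() returns 21 + 59 = 80

The answer is 80.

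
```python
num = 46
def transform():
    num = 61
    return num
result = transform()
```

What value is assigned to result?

Step 1: Global num = 46.
Step 2: transform() creates local num = 61, shadowing the global.
Step 3: Returns local num = 61. result = 61

The answer is 61.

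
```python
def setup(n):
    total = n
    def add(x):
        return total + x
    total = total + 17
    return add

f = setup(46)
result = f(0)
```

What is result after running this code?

Step 1: setup(46) sets total = 46, then total = 46 + 17 = 63.
Step 2: Closures capture by reference, so add sees total = 63.
Step 3: f(0) returns 63 + 0 = 63

The answer is 63.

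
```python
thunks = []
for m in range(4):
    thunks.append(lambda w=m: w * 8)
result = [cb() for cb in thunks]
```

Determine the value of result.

Step 1: Default arg w=m captures m at each iteration.
Step 2: thunks[k] has w defaulting to k, returns k * 8.
Step 3: result = [0, 8, 16, 24]

The answer is [0, 8, 16, 24].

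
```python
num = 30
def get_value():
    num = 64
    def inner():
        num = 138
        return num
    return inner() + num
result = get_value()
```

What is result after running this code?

Step 1: get_value() has local num = 64. inner() has local num = 138.
Step 2: inner() returns its local num = 138.
Step 3: get_value() returns 138 + its own num (64) = 202

The answer is 202.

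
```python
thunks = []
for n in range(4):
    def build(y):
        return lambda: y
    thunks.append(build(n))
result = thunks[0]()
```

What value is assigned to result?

Step 1: build(n) creates a new scope capturing y = n at call time.
Step 2: thunks[0] = build(0), so its lambda captures y = 0.
Step 3: result = 0 (closure factory fixes late binding)

The answer is 0.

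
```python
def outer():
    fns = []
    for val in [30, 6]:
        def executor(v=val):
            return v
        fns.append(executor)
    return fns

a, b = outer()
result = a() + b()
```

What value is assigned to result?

Step 1: Default argument v=val captures val at each iteration.
Step 2: a() returns 30 (captured at first iteration), b() returns 6 (captured at second).
Step 3: result = 30 + 6 = 36

The answer is 36.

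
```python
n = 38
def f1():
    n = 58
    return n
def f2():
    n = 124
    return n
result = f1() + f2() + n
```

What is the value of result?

Step 1: Each function shadows global n with its own local.
Step 2: f1() returns 58, f2() returns 124.
Step 3: Global n = 38 is unchanged. result = 58 + 124 + 38 = 220

The answer is 220.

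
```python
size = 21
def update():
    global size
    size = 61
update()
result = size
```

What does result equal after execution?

Step 1: size = 21 globally.
Step 2: update() declares global size and sets it to 61.
Step 3: After update(), global size = 61. result = 61

The answer is 61.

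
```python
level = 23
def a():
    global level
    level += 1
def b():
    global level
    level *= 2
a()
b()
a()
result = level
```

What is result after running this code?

Step 1: level = 23.
Step 2: a(): level = 23 + 1 = 24.
Step 3: b(): level = 24 * 2 = 48.
Step 4: a(): level = 48 + 1 = 49

The answer is 49.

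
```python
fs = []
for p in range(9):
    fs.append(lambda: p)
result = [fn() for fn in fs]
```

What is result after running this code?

Step 1: All 9 lambdas share the same variable p.
Step 2: After the loop, p = 8.
Step 3: Each call returns 8. result = [8, 8, 8, 8, 8, 8, 8, 8, 8]

The answer is [8, 8, 8, 8, 8, 8, 8, 8, 8].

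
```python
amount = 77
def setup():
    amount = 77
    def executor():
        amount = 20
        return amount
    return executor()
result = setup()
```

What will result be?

Step 1: Three scopes define amount: global (77), setup (77), executor (20).
Step 2: executor() has its own local amount = 20, which shadows both enclosing and global.
Step 3: result = 20 (local wins in LEGB)

The answer is 20.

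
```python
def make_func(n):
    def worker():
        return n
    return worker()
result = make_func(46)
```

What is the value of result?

Step 1: make_func(46) binds parameter n = 46.
Step 2: worker() looks up n in enclosing scope and finds the parameter n = 46.
Step 3: result = 46

The answer is 46.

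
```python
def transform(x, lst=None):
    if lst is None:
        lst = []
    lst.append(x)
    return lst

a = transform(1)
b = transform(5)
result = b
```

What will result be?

Step 1: None default with guard creates a NEW list each call.
Step 2: a = [1] (fresh list). b = [5] (another fresh list).
Step 3: result = [5] (this is the fix for mutable default)

The answer is [5].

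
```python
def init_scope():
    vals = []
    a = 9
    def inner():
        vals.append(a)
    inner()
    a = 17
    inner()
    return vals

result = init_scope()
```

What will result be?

Step 1: a = 9. inner() appends current a to vals.
Step 2: First inner(): appends 9. Then a = 17.
Step 3: Second inner(): appends 17 (closure sees updated a). result = [9, 17]

The answer is [9, 17].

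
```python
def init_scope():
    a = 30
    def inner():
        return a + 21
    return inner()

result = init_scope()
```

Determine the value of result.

Step 1: init_scope() defines a = 30.
Step 2: inner() reads a = 30 from enclosing scope, returns 30 + 21 = 51.
Step 3: result = 51

The answer is 51.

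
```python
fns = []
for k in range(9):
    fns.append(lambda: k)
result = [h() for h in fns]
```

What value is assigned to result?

Step 1: All 9 lambdas share the same variable k.
Step 2: After the loop, k = 8.
Step 3: Each call returns 8. result = [8, 8, 8, 8, 8, 8, 8, 8, 8]

The answer is [8, 8, 8, 8, 8, 8, 8, 8, 8].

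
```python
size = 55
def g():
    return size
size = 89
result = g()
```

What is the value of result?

Step 1: size is first set to 55, then reassigned to 89.
Step 2: g() is called after the reassignment, so it looks up the current global size = 89.
Step 3: result = 89

The answer is 89.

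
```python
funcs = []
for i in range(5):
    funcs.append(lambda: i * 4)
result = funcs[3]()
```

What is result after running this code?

Step 1: All lambdas reference the same variable i (late binding).
Step 2: After the loop, i = 4. Every lambda returns i * 4.
Step 3: funcs[3]() = 4 * 4 = 16

The answer is 16.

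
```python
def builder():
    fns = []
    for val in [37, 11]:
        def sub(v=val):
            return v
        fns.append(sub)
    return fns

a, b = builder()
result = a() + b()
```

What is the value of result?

Step 1: Default argument v=val captures val at each iteration.
Step 2: a() returns 37 (captured at first iteration), b() returns 11 (captured at second).
Step 3: result = 37 + 11 = 48

The answer is 48.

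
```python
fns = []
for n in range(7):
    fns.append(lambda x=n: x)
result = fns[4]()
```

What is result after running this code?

Step 1: Default argument x=n captures n's value at each iteration.
Step 2: fns[4] captured x = 4 when n was 4.
Step 3: result = 4

The answer is 4.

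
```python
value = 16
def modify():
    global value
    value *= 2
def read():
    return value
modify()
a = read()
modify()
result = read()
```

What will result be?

Step 1: value = 16.
Step 2: First modify(): value = 16 * 2 = 32.
Step 3: Second modify(): value = 32 * 2 = 64.
Step 4: read() returns 64

The answer is 64.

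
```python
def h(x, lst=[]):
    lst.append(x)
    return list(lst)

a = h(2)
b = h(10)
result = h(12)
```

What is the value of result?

Step 1: Default list is shared. list() creates copies for return values.
Step 2: Internal list grows: [2] -> [2, 10] -> [2, 10, 12].
Step 3: result = [2, 10, 12]

The answer is [2, 10, 12].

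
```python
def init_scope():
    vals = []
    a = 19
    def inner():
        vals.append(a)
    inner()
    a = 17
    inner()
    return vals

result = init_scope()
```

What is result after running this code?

Step 1: a = 19. inner() appends current a to vals.
Step 2: First inner(): appends 19. Then a = 17.
Step 3: Second inner(): appends 17 (closure sees updated a). result = [19, 17]

The answer is [19, 17].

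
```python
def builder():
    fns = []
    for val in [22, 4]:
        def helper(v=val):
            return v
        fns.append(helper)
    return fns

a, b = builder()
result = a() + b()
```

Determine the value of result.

Step 1: Default argument v=val captures val at each iteration.
Step 2: a() returns 22 (captured at first iteration), b() returns 4 (captured at second).
Step 3: result = 22 + 4 = 26

The answer is 26.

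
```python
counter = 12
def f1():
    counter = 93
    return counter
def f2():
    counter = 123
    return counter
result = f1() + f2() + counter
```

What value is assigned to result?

Step 1: Each function shadows global counter with its own local.
Step 2: f1() returns 93, f2() returns 123.
Step 3: Global counter = 12 is unchanged. result = 93 + 123 + 12 = 228

The answer is 228.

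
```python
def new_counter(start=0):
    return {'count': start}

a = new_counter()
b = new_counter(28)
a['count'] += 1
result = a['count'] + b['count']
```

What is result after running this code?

Step 1: new_counter() returns a new dict each call (immutable default 0).
Step 2: a = {'count': 0}, b = {'count': 28}.
Step 3: a['count'] += 1 = 1. result = 1 + 28 = 29

The answer is 29.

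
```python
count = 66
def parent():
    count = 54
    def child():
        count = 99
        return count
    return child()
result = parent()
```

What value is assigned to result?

Step 1: Three scopes define count: global (66), parent (54), child (99).
Step 2: child() has its own local count = 99, which shadows both enclosing and global.
Step 3: result = 99 (local wins in LEGB)

The answer is 99.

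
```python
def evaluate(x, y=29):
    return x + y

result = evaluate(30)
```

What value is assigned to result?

Step 1: evaluate(30) uses default y = 29.
Step 2: Returns 30 + 29 = 59.
Step 3: result = 59

The answer is 59.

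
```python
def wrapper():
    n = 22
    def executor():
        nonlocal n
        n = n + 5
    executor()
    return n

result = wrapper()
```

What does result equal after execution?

Step 1: wrapper() sets n = 22.
Step 2: executor() uses nonlocal to modify n in wrapper's scope: n = 22 + 5 = 27.
Step 3: wrapper() returns the modified n = 27

The answer is 27.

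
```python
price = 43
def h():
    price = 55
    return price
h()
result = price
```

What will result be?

Step 1: price = 43 globally.
Step 2: h() creates a LOCAL price = 55 (no global keyword!).
Step 3: The global price is unchanged. result = 43

The answer is 43.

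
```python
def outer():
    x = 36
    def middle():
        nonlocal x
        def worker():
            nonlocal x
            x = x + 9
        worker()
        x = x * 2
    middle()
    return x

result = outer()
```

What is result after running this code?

Step 1: x = 36.
Step 2: worker() adds 9: x = 36 + 9 = 45.
Step 3: middle() doubles: x = 45 * 2 = 90.
Step 4: result = 90

The answer is 90.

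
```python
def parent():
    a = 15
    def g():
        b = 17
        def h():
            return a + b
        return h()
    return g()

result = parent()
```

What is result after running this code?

Step 1: parent() defines a = 15. g() defines b = 17.
Step 2: h() accesses both from enclosing scopes: a = 15, b = 17.
Step 3: result = 15 + 17 = 32

The answer is 32.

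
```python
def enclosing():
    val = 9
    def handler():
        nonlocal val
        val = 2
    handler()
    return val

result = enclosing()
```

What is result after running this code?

Step 1: enclosing() sets val = 9.
Step 2: handler() uses nonlocal to reassign val = 2.
Step 3: result = 2

The answer is 2.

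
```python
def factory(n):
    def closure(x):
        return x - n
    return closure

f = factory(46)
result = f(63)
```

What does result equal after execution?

Step 1: factory(46) creates a closure capturing n = 46.
Step 2: f(63) computes 63 - 46 = 17.
Step 3: result = 17

The answer is 17.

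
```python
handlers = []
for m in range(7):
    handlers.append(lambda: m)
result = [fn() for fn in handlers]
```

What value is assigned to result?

Step 1: All 7 lambdas share the same variable m.
Step 2: After the loop, m = 6.
Step 3: Each call returns 6. result = [6, 6, 6, 6, 6, 6, 6]

The answer is [6, 6, 6, 6, 6, 6, 6].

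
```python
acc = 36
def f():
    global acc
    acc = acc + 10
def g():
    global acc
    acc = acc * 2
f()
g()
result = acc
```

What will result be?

Step 1: acc = 36.
Step 2: f() adds 10: acc = 36 + 10 = 46.
Step 3: g() doubles: acc = 46 * 2 = 92.
Step 4: result = 92

The answer is 92.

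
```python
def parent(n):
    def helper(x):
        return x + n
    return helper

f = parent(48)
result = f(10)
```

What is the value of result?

Step 1: parent(48) creates a closure that captures n = 48.
Step 2: f(10) calls the closure with x = 10, returning 10 + 48 = 58.
Step 3: result = 58

The answer is 58.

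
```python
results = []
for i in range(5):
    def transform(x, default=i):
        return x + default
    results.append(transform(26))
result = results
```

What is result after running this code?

Step 1: Default argument default=i is evaluated at function definition time.
Step 2: Each iteration creates transform with default = current i value.
Step 3: transform(26) returns 26 + default. results = [26, 27, 28, 29, 30]

The answer is [26, 27, 28, 29, 30].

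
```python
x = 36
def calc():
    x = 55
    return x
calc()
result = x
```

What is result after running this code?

Step 1: x = 36 globally.
Step 2: calc() creates a LOCAL x = 55 (no global keyword!).
Step 3: The global x is unchanged. result = 36

The answer is 36.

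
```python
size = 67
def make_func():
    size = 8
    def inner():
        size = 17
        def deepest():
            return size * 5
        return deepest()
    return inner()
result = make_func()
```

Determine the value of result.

Step 1: deepest() looks up size through LEGB: not local, finds size = 17 in enclosing inner().
Step 2: Returns 17 * 5 = 85.
Step 3: result = 85

The answer is 85.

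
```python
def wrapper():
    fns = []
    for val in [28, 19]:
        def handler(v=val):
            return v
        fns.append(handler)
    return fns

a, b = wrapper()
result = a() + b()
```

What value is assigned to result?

Step 1: Default argument v=val captures val at each iteration.
Step 2: a() returns 28 (captured at first iteration), b() returns 19 (captured at second).
Step 3: result = 28 + 19 = 47

The answer is 47.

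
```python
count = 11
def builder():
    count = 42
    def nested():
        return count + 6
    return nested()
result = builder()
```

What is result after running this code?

Step 1: builder() shadows global count with count = 42.
Step 2: nested() finds count = 42 in enclosing scope, computes 42 + 6 = 48.
Step 3: result = 48

The answer is 48.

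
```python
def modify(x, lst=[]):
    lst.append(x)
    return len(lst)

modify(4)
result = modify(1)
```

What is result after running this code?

Step 1: Mutable default list persists between calls.
Step 2: First call: lst = [4], len = 1. Second call: lst = [4, 1], len = 2.
Step 3: result = 2

The answer is 2.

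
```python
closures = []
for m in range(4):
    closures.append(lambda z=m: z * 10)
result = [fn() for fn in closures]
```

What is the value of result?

Step 1: Default arg z=m captures m at each iteration.
Step 2: closures[k] has z defaulting to k, returns k * 10.
Step 3: result = [0, 10, 20, 30]

The answer is [0, 10, 20, 30].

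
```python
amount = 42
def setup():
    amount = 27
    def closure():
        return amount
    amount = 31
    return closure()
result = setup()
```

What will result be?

Step 1: setup() sets amount = 27, then later amount = 31.
Step 2: closure() is called after amount is reassigned to 31. Closures capture variables by reference, not by value.
Step 3: result = 31

The answer is 31.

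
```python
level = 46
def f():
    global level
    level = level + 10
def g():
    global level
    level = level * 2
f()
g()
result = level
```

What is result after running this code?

Step 1: level = 46.
Step 2: f() adds 10: level = 46 + 10 = 56.
Step 3: g() doubles: level = 56 * 2 = 112.
Step 4: result = 112

The answer is 112.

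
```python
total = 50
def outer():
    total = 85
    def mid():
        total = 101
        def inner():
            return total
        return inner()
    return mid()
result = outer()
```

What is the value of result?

Step 1: Three levels of shadowing: global 50, outer 85, mid 101.
Step 2: inner() finds total = 101 in enclosing mid() scope.
Step 3: result = 101

The answer is 101.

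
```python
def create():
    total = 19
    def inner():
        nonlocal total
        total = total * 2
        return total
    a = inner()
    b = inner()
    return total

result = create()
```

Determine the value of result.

Step 1: total starts at 19.
Step 2: First inner(): total = 19 * 2 = 38.
Step 3: Second inner(): total = 38 * 2 = 76.
Step 4: result = 76

The answer is 76.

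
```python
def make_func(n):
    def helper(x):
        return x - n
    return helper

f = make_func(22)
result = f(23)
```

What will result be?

Step 1: make_func(22) creates a closure capturing n = 22.
Step 2: f(23) computes 23 - 22 = 1.
Step 3: result = 1

The answer is 1.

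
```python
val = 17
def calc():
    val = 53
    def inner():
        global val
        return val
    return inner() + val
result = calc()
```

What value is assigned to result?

Step 1: Global val = 17. calc() shadows with local val = 53.
Step 2: inner() uses global keyword, so inner() returns global val = 17.
Step 3: calc() returns 17 + 53 = 70

The answer is 70.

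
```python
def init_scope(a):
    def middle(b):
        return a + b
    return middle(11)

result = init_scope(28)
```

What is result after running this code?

Step 1: init_scope(28) passes a = 28.
Step 2: middle(11) has b = 11, reads a = 28 from enclosing.
Step 3: result = 28 + 11 = 39

The answer is 39.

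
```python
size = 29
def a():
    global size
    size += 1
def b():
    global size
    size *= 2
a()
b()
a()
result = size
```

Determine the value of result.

Step 1: size = 29.
Step 2: a(): size = 29 + 1 = 30.
Step 3: b(): size = 30 * 2 = 60.
Step 4: a(): size = 60 + 1 = 61

The answer is 61.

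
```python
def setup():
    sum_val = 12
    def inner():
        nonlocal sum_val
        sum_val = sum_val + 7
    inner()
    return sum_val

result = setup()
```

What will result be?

Step 1: setup() sets sum_val = 12.
Step 2: inner() uses nonlocal to modify sum_val in setup's scope: sum_val = 12 + 7 = 19.
Step 3: setup() returns the modified sum_val = 19

The answer is 19.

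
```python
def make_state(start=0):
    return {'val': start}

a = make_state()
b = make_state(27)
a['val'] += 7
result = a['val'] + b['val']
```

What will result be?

Step 1: make_state() returns a new dict each call (immutable default 0).
Step 2: a = {'val': 0}, b = {'val': 27}.
Step 3: a['val'] += 7 = 7. result = 7 + 27 = 34

The answer is 34.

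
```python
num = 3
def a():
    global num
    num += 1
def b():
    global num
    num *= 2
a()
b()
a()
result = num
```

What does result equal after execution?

Step 1: num = 3.
Step 2: a(): num = 3 + 1 = 4.
Step 3: b(): num = 4 * 2 = 8.
Step 4: a(): num = 8 + 1 = 9

The answer is 9.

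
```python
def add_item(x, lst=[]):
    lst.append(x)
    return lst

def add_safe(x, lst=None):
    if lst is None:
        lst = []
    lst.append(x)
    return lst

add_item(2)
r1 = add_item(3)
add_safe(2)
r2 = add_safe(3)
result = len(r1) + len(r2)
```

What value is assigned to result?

Step 1: add_item shares mutable default: after 2 calls, lst = [2, 3], len = 2.
Step 2: add_safe creates fresh list each time: r2 = [3], len = 1.
Step 3: result = 2 + 1 = 3

The answer is 3.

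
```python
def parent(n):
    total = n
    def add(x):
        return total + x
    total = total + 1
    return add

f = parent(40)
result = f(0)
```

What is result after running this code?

Step 1: parent(40) sets total = 40, then total = 40 + 1 = 41.
Step 2: Closures capture by reference, so add sees total = 41.
Step 3: f(0) returns 41 + 0 = 41

The answer is 41.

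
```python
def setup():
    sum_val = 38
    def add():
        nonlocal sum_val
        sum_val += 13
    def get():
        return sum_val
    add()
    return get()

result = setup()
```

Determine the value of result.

Step 1: sum_val = 38. add() modifies it via nonlocal, get() reads it.
Step 2: add() makes sum_val = 38 + 13 = 51.
Step 3: get() returns 51. result = 51

The answer is 51.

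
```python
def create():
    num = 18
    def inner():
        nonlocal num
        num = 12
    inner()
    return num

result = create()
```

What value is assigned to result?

Step 1: create() sets num = 18.
Step 2: inner() uses nonlocal to reassign num = 12.
Step 3: result = 12

The answer is 12.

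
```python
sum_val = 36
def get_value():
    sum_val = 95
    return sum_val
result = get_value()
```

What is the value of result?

Step 1: Global sum_val = 36.
Step 2: get_value() creates local sum_val = 95, shadowing the global.
Step 3: Returns local sum_val = 95. result = 95

The answer is 95.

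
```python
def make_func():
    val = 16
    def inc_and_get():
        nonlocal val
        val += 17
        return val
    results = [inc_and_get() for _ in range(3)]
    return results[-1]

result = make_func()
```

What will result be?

Step 1: val = 16.
Step 2: Three calls to inc_and_get(), each adding 17.
Step 3: Last value = 16 + 17 * 3 = 67

The answer is 67.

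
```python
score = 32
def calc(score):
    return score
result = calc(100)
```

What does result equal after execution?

Step 1: Global score = 32.
Step 2: calc(100) takes parameter score = 100, which shadows the global.
Step 3: result = 100

The answer is 100.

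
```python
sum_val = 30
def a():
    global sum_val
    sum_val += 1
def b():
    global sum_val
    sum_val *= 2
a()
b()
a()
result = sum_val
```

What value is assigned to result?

Step 1: sum_val = 30.
Step 2: a(): sum_val = 30 + 1 = 31.
Step 3: b(): sum_val = 31 * 2 = 62.
Step 4: a(): sum_val = 62 + 1 = 63

The answer is 63.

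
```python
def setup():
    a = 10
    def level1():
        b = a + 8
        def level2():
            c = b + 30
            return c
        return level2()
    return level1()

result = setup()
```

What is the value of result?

Step 1: a = 10. b = a + 8 = 18.
Step 2: c = b + 30 = 18 + 30 = 48.
Step 3: result = 48

The answer is 48.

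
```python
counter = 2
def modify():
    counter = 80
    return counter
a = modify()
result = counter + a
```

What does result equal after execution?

Step 1: Global counter = 2. modify() returns local counter = 80.
Step 2: a = 80. Global counter still = 2.
Step 3: result = 2 + 80 = 82

The answer is 82.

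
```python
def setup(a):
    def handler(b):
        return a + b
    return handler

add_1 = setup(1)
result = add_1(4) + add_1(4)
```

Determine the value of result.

Step 1: add_1 captures a = 1.
Step 2: add_1(4) = 1 + 4 = 5, called twice.
Step 3: result = 5 + 5 = 10

The answer is 10.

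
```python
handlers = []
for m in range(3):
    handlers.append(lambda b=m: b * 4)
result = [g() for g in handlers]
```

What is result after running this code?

Step 1: Default arg b=m captures m at each iteration.
Step 2: handlers[k] has b defaulting to k, returns k * 4.
Step 3: result = [0, 4, 8]

The answer is [0, 4, 8].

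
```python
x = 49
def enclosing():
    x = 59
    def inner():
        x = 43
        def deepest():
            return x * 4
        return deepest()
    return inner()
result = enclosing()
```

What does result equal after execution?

Step 1: deepest() looks up x through LEGB: not local, finds x = 43 in enclosing inner().
Step 2: Returns 43 * 4 = 172.
Step 3: result = 172

The answer is 172.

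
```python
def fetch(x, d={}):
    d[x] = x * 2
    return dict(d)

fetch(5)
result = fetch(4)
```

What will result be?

Step 1: Mutable default dict is shared across calls.
Step 2: First call adds 5: 10. Second call adds 4: 8.
Step 3: result = {5: 10, 4: 8}

The answer is {5: 10, 4: 8}.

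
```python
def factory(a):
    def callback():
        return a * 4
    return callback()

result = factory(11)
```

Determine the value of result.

Step 1: factory(11) binds parameter a = 11.
Step 2: callback() accesses a = 11 from enclosing scope.
Step 3: result = 11 * 4 = 44

The answer is 44.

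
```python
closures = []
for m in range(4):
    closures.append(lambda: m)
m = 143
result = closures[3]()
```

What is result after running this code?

Step 1: Lambdas capture the variable m by reference, not by value.
Step 2: After the loop, m is reassigned to 143.
Step 3: closures[3]() looks up the current m = 143. result = 143

The answer is 143.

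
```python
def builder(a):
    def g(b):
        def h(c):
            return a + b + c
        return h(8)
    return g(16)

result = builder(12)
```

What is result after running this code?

Step 1: a = 12, b = 16, c = 8 across three nested scopes.
Step 2: h() accesses all three via LEGB rule.
Step 3: result = 12 + 16 + 8 = 36

The answer is 36.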